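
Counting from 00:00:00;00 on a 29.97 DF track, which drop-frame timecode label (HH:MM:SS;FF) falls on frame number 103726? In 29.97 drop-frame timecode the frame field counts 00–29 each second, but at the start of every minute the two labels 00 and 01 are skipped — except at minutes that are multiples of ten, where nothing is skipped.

00:57:41;00

Ten DF minutes hold 17982 frames, so frame 103726 lies in block 5 (frames 89910–107891) with 13816 frames into that block.
The block's first minute is 1800 frames and the rest 1798 each; 13816 frames reaches minute 7, so 5 × 18 + 7 × 2 = 104 labels have been skipped so far.
Adding those back, label number 103726 + 104 = 103830 at 30 labels/s is 3461 s + 0 f = 0 h 57 min 41 s frame 0, i.e. 00:57:41;00.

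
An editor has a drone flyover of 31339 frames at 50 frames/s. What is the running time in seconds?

626.78 seconds

Running time = 31339 / (50) = 626.78 s.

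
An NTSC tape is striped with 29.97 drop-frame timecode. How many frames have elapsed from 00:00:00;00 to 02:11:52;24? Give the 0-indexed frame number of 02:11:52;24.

Complete 10-minute blocks: 13, each 17982 frames → 233766.
Remaining 1 whole minute in the current block: 1800 + 0 × 1798 = 1800 frames.
Within the current minute: 52 × 30 + 24 − 2 = 1582 (labels ;00/;01 skipped at this minute). Total = 233766 + 1800 + 1582 = 237148.

237148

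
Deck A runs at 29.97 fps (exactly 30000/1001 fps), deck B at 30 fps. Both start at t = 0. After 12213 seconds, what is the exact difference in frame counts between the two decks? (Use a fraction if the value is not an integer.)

A emits 30000/1001 × 12213 = 366390000/1001 frames; B emits 30 × 12213 = 366390.
Difference = 366390/1001 frames (≈ 366.0240); B is ahead of A.

366390/1001 frames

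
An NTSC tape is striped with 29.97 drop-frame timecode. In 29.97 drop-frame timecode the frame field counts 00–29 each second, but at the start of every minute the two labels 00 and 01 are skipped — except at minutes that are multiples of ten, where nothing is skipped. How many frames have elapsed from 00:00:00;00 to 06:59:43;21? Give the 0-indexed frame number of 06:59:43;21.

754755

As if non-drop at 30 labels/s: (6 × 3600 + 59 × 60 + 43) × 30 + 21 = 755511.
Minute boundaries passed: 419; those not divisible by 10: 419 − 41 = 378; dropped labels = 2 × 378 = 756.
Actual frame index = 755511 − 756 = 754755.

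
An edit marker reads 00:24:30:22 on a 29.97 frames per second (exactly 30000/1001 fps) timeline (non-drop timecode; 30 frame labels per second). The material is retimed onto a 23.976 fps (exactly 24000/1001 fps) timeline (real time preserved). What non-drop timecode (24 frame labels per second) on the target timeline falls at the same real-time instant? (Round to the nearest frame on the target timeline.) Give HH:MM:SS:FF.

Source frame index: (0×3600 + 24×60 + 30) × 30 + 22 = 44122.
Real time: 44122 / (30000/1001) = 22083061/15000 s.
Target frame: (22083061/15000) × (24000/1001) = 176488/5 ≈ 35297.600 → 35298.
At 24 labels/s: frame 35298 → 00:24:30:18.

00:24:30:18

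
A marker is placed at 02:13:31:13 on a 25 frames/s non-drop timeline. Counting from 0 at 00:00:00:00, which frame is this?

Total seconds to the label: (2 × 3600 + 13 × 60 + 31) = 8011.
Frame index = 8011 × 25 + 13 = 200288.

200288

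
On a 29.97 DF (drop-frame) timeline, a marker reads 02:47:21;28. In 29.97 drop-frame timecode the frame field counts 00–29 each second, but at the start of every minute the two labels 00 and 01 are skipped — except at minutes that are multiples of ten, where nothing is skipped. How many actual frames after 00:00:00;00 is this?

300956

As if non-drop at 30 labels/s: (2 × 3600 + 47 × 60 + 21) × 30 + 28 = 301258.
Minute boundaries passed: 167; those not divisible by 10: 167 − 16 = 151; dropped labels = 2 × 151 = 302.
Actual frame index = 301258 − 302 = 300956.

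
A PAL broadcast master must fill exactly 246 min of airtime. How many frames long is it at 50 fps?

738000 frames

246 min = 14760 s.
Frames = 14760 × 50 = 738000.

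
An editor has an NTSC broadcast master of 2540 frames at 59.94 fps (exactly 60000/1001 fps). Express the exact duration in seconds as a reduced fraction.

Running time = 2540 ÷ (60000/1001) = 2540 × 1001/60000 = 127127/3000 s.

127127/3000 seconds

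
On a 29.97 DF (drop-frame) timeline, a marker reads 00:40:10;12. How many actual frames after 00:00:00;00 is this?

Complete 10-minute blocks: 4, each 17982 frames → 71928.
Remaining 0 whole minutes in the current block: 0 frames.
Within the current minute: 10 × 30 + 12 = 312. Total = 71928 + 0 + 312 = 72240.

72240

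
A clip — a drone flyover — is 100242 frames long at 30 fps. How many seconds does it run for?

3341.4 seconds

Running time = 100242 / (30) = 3341.4 s.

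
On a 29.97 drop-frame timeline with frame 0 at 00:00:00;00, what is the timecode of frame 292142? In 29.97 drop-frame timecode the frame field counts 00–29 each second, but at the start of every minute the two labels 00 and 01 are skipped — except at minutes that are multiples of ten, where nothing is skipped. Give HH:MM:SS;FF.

Ten DF minutes hold 17982 frames, so frame 292142 lies in block 16 (frames 287712–305693) with 4430 frames into that block.
The block's first minute is 1800 frames and the rest 1798 each; 4430 frames reaches minute 2, so 16 × 18 + 2 × 2 = 292 labels have been skipped so far.
Adding those back, label number 292142 + 292 = 292434 at 30 labels/s is 9747 s + 24 f = 2 h 42 min 27 s frame 24, i.e. 02:42:27;24.

02:42:27;24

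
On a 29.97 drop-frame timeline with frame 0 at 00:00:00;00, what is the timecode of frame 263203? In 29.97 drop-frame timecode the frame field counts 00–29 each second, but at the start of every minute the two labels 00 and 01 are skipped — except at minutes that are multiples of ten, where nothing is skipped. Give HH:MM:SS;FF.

02:26:22;07

Each 10-minute DF block holds 10 × 60 × 30 − 9 × 2 = 17982 frames. 263203 ÷ 17982 → 14 full blocks, remainder 11455.
Within the partial block the first minute is 1800 frames and each further minute 1798, so 6 further minute boundaries passed. Total skipped labels = 18 × 14 + 2 × 6 = 264.
Non-drop label index = 263203 + 264 = 263467; at 30 labels/s that is 02:26:22:07, i.e. DF 02:26:22;07.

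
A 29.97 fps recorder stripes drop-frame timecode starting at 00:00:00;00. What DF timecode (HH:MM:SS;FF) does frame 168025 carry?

Each 10-minute DF block holds 10 × 60 × 30 − 9 × 2 = 17982 frames. 168025 ÷ 17982 → 9 full blocks, remainder 6187.
Within the partial block the first minute is 1800 frames and each further minute 1798, so 3 further minute boundaries passed. Total skipped labels = 18 × 9 + 2 × 3 = 168.
Non-drop label index = 168025 + 168 = 168193; at 30 labels/s that is 01:33:26:13, i.e. DF 01:33:26;13.

01:33:26;13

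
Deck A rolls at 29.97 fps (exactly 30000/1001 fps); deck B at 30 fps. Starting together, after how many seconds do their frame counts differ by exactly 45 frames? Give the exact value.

The gap grows by |30 − 30000/1001| = 30/1001 frames per second.
Time for a 45-frame gap: 45 ÷ (30/1001) = 1501.5 s.

1501.5 seconds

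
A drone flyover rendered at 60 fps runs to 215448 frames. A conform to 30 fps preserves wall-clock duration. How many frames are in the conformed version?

107724 frames

Target frames = source frames × (target rate / source rate) = 215448 × (30)/(60) = 215448 × 1/2 = 107724.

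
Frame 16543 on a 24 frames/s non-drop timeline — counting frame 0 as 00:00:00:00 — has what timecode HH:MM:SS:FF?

16543 ÷ 24 = 689 full seconds, remainder 7 frames.
689 s = 0 h 11 min 29 s.
Timecode: 00:11:29:07.

00:11:29:07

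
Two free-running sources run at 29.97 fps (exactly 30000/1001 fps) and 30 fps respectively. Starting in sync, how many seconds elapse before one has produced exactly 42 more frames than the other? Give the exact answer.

The gap grows by |30 − 30000/1001| = 30/1001 frames per second.
Time for a 42-frame gap: 42 ÷ (30/1001) = 1401.4 s.

1401.4 seconds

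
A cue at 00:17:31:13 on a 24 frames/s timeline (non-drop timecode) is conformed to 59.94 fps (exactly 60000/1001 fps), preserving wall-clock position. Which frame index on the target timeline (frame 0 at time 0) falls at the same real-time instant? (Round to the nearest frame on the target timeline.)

frame 63029

Source frame index: (0×3600 + 17×60 + 31) × 24 + 13 = 25237.
Real time: 25237 / (24) = 25237/24 s.
Target frame: (25237/24) × (60000/1001) = 63092500/1001 ≈ 63029.471 → 63029.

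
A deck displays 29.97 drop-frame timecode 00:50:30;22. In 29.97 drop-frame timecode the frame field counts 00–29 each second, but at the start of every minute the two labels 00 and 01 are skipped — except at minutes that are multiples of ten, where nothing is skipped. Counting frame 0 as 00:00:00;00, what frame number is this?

Complete 10-minute blocks: 5, each 17982 frames → 89910.
Remaining 0 whole minutes in the current block: 0 frames.
Within the current minute: 30 × 30 + 22 = 922. Total = 89910 + 0 + 922 = 90832.

90832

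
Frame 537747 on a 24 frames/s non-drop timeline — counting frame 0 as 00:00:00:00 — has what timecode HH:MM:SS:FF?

06:13:26:03

537747 ÷ 24 = 22406 full seconds, remainder 3 frames.
22406 s = 6 h 13 min 26 s.
Timecode: 06:13:26:03.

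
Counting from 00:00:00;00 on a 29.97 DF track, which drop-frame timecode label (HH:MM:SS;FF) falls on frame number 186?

Ten DF minutes hold 17982 frames, so frame 186 lies in block 0 (frames 0–17981) with 186 frames into that block.
The block's first minute is 1800 frames and the rest 1798 each; 186 frames reaches minute 0, so 0 × 18 + 0 × 2 = 0 labels have been skipped so far.
Adding those back, label number 186 + 0 = 186 at 30 labels/s is 6 s + 6 f = 0 h 0 min 6 s frame 6, i.e. 00:00:06;06.

00:00:06;06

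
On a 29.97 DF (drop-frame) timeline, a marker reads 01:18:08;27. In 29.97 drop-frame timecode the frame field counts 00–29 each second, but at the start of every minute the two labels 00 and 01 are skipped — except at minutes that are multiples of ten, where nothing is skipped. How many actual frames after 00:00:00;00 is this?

Complete 10-minute blocks: 7, each 17982 frames → 125874.
Remaining 8 whole minutes in the current block: 1800 + 7 × 1798 = 14386 frames.
Within the current minute: 8 × 30 + 27 − 2 = 265 (labels ;00/;01 skipped at this minute). Total = 125874 + 14386 + 265 = 140525.

140525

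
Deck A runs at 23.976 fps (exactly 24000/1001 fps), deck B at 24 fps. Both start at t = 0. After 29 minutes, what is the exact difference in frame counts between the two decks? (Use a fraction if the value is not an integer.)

29 min = 1740 s.
A emits 24000/1001 × 1740 = 41760000/1001 frames; B emits 24 × 1740 = 41760.
Difference = 41760/1001 frames (≈ 41.7183); B is ahead of A.

41760/1001 frames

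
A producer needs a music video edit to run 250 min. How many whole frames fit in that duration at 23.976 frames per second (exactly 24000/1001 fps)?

250 min = 15000 s.
Frames = 15000 × 24000/1001 = 360000000/1001 ≈ 359640.3596.
Complete frames: 359640.

359640 frames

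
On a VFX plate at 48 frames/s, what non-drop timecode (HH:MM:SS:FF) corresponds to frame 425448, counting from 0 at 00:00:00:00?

02:27:43:24

425448 ÷ 48 = 8863 full seconds, remainder 24 frames.
8863 s = 2 h 27 min 43 s.
Timecode: 02:27:43:24.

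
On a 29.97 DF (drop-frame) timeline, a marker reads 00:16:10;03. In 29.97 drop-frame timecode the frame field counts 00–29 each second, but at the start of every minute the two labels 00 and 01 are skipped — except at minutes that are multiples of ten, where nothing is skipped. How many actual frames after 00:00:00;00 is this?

As if non-drop at 30 labels/s: (0 × 3600 + 16 × 60 + 10) × 30 + 3 = 29103.
Minute boundaries passed: 16; those not divisible by 10: 16 − 1 = 15; dropped labels = 2 × 15 = 30.
Actual frame index = 29103 − 30 = 29073.

29073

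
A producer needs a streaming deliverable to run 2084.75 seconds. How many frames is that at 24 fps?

50034 frames

Frames = 2084.75 × 24 = 50034.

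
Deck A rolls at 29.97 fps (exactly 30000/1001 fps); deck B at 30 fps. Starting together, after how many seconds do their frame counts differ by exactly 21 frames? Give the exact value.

The gap grows by |30 − 30000/1001| = 30/1001 frames per second.
Time for a 21-frame gap: 21 ÷ (30/1001) = 700.7 s.

700.7 seconds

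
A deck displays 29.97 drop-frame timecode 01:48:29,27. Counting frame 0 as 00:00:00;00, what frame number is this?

195101

As if non-drop at 30 labels/s: (1 × 3600 + 48 × 60 + 29) × 30 + 27 = 195297.
Minute boundaries passed: 108; those not divisible by 10: 108 − 10 = 98; dropped labels = 2 × 98 = 196.
Actual frame index = 195297 − 196 = 195101.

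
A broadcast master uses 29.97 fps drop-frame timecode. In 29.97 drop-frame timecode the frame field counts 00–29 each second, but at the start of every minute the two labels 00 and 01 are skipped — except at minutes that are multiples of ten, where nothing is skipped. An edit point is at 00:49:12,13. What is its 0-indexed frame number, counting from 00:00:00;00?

As if non-drop at 30 labels/s: (0 × 3600 + 49 × 60 + 12) × 30 + 13 = 88573.
Minute boundaries passed: 49; those not divisible by 10: 49 − 4 = 45; dropped labels = 2 × 45 = 90.
Actual frame index = 88573 − 90 = 88483.

88483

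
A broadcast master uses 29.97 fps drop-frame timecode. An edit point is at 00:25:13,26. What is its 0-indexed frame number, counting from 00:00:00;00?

45370

As if non-drop at 30 labels/s: (0 × 3600 + 25 × 60 + 13) × 30 + 26 = 45416.
Minute boundaries passed: 25; those not divisible by 10: 25 − 2 = 23; dropped labels = 2 × 23 = 46.
Actual frame index = 45416 − 46 = 45370.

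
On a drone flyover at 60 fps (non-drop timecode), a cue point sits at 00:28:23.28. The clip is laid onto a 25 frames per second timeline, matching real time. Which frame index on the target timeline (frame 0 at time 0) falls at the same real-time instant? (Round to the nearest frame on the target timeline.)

frame 42587

Source frame index: (0×3600 + 28×60 + 23) × 60 + 28 = 102208.
Real time: 102208 / (60) = 25552/15 s.
Target frame: (25552/15) × (25) = 127760/3 ≈ 42586.667 → 42587.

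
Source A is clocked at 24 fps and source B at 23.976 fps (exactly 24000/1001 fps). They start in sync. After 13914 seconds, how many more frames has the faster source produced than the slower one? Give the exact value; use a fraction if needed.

333936/1001 frames

A emits 24 × 13914 = 333936 frames; B emits 24000/1001 × 13914 = 333936000/1001.
Difference = 333936/1001 frames (≈ 333.6024); B is behind A.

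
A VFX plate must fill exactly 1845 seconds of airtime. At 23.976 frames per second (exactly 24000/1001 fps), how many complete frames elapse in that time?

44235 frames

Frames = 1845 × 24000/1001 = 44280000/1001 ≈ 44235.7642.
Complete frames: 44235.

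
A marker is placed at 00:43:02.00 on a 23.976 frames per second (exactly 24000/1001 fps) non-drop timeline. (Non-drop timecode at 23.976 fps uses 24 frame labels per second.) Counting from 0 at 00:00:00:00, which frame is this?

61968

Total seconds to the label: (0 × 3600 + 43 × 60 + 2) = 2582.
Frame index = 2582 × 24 + 0 = 61968.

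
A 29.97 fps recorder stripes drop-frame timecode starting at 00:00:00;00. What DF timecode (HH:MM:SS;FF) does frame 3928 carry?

00:02:11;02

Ten DF minutes hold 17982 frames, so frame 3928 lies in block 0 (frames 0–17981) with 3928 frames into that block.
The block's first minute is 1800 frames and the rest 1798 each; 3928 frames reaches minute 2, so 0 × 18 + 2 × 2 = 4 labels have been skipped so far.
Adding those back, label number 3928 + 4 = 3932 at 30 labels/s is 131 s + 2 f = 0 h 2 min 11 s frame 2, i.e. 00:02:11;02.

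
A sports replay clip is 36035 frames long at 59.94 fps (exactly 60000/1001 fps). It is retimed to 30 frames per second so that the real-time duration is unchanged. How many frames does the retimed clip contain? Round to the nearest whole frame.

Frames at target rate = 36035 × (30) / (60000/1001) = 7214207/400 ≈ 18035.518.
Nearest whole frame: 18036.

18036 frames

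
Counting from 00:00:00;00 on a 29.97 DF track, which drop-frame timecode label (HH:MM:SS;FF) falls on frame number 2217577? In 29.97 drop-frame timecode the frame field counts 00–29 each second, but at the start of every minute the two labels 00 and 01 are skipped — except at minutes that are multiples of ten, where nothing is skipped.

20:33:13;07

Ten DF minutes hold 17982 frames, so frame 2217577 lies in block 123 (frames 2211786–2229767) with 5791 frames into that block.
The block's first minute is 1800 frames and the rest 1798 each; 5791 frames reaches minute 3, so 123 × 18 + 3 × 2 = 2220 labels have been skipped so far.
Adding those back, label number 2217577 + 2220 = 2219797 at 30 labels/s is 73993 s + 7 f = 20 h 33 min 13 s frame 7, i.e. 20:33:13;07.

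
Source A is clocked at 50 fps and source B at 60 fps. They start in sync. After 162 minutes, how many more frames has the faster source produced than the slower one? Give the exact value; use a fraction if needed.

162 min = 9720 s.
A emits 50 × 9720 = 486000 frames; B emits 60 × 9720 = 583200.
Difference = 97200 frames; B is ahead of A.

97200 frames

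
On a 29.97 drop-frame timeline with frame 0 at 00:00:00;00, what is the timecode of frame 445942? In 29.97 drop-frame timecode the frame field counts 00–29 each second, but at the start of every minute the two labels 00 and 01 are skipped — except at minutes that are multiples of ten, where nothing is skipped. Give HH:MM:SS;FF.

Ten DF minutes hold 17982 frames, so frame 445942 lies in block 24 (frames 431568–449549) with 14374 frames into that block.
The block's first minute is 1800 frames and the rest 1798 each; 14374 frames reaches minute 7, so 24 × 18 + 7 × 2 = 446 labels have been skipped so far.
Adding those back, label number 445942 + 446 = 446388 at 30 labels/s is 14879 s + 18 f = 4 h 7 min 59 s frame 18, i.e. 04:07:59;18.

04:07:59;18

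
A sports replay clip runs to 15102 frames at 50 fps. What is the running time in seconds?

302.04 seconds

Running time = 15102 / (50) = 302.04 s.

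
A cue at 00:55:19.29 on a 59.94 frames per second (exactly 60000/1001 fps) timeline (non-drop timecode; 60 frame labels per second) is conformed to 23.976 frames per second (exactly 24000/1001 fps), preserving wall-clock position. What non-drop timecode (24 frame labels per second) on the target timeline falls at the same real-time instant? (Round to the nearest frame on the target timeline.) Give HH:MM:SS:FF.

00:55:19:12

Source frame index: (0×3600 + 55×60 + 19) × 60 + 29 = 199169.
Real time: 199169 / (60000/1001) = 199368169/60000 s.
Target frame: (199368169/60000) × (24000/1001) = 398338/5 ≈ 79667.600 → 79668.
At 24 labels/s: frame 79668 → 00:55:19:12.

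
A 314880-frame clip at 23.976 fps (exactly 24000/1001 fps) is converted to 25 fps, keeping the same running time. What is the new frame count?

328328 frames

Target frames = source frames × (target rate / source rate) = 314880 × (25)/(24000/1001) = 314880 × 1001/960 = 328328.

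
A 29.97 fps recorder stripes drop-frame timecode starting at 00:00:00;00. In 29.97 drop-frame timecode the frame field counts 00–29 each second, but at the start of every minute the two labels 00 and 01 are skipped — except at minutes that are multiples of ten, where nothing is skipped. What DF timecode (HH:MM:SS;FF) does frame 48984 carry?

Ten DF minutes hold 17982 frames, so frame 48984 lies in block 2 (frames 35964–53945) with 13020 frames into that block.
The block's first minute is 1800 frames and the rest 1798 each; 13020 frames reaches minute 7, so 2 × 18 + 7 × 2 = 50 labels have been skipped so far.
Adding those back, label number 48984 + 50 = 49034 at 30 labels/s is 1634 s + 14 f = 0 h 27 min 14 s frame 14, i.e. 00:27:14;14.

00:27:14;14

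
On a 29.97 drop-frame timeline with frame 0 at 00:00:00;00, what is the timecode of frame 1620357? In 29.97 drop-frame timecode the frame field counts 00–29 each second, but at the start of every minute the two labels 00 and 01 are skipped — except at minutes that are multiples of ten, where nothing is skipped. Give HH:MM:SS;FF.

15:01:05;29

Ten DF minutes hold 17982 frames, so frame 1620357 lies in block 90 (frames 1618380–1636361) with 1977 frames into that block.
The block's first minute is 1800 frames and the rest 1798 each; 1977 frames reaches minute 1, so 90 × 18 + 1 × 2 = 1622 labels have been skipped so far.
Adding those back, label number 1620357 + 1622 = 1621979 at 30 labels/s is 54065 s + 29 f = 15 h 1 min 5 s frame 29, i.e. 15:01:05;29.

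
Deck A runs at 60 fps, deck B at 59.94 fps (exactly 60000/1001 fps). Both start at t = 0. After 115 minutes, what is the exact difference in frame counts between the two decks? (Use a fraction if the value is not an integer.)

115 min = 6900 s.
A emits 60 × 6900 = 414000 frames; B emits 60000/1001 × 6900 = 414000000/1001.
Difference = 414000/1001 frames (≈ 413.5864); B is behind A.

414000/1001 frames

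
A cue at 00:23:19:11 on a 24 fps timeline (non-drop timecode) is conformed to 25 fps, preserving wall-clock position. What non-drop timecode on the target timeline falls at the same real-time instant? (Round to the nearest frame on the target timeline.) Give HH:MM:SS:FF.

00:23:19:11

Source frame index: (0×3600 + 23×60 + 19) × 24 + 11 = 33587.
Real time: 33587 / (24) = 33587/24 s.
Target frame: (33587/24) × (25) = 839675/24 ≈ 34986.458 → 34986.
At 25 labels/s: frame 34986 → 00:23:19:11.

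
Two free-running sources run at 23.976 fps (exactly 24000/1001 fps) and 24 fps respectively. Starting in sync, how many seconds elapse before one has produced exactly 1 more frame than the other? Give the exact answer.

The gap grows by |24 − 24000/1001| = 24/1001 frames per second.
Time for a 1-frame gap: 1 ÷ (24/1001) = 1001/24 s.

1001/24 seconds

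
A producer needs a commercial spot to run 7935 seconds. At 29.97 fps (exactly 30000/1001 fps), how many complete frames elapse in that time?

Frames = 7935 × 30000/1001 = 238050000/1001 ≈ 237812.1878.
Complete frames: 237812.

237812 frames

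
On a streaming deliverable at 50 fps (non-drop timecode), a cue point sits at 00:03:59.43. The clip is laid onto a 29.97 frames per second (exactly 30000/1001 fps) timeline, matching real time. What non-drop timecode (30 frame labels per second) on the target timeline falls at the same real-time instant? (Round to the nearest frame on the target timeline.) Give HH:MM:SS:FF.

Source frame index: (0×3600 + 3×60 + 59) × 50 + 43 = 11993.
Real time: 11993 / (50) = 11993/50 s.
Target frame: (11993/50) × (30000/1001) = 7195800/1001 ≈ 7188.611 → 7189.
At 30 labels/s: frame 7189 → 00:03:59:19.

00:03:59:19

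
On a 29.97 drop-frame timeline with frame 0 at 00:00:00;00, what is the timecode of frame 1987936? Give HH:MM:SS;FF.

Each 10-minute DF block holds 10 × 60 × 30 − 9 × 2 = 17982 frames. 1987936 ÷ 17982 → 110 full blocks, remainder 9916.
Within the partial block the first minute is 1800 frames and each further minute 1798, so 5 further minute boundaries passed. Total skipped labels = 18 × 110 + 2 × 5 = 1990.
Non-drop label index = 1987936 + 1990 = 1989926; at 30 labels/s that is 18:25:30:26, i.e. DF 18:25:30;26.

18:25:30;26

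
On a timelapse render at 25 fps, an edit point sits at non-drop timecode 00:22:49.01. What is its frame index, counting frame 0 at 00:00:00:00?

Total seconds to the label: (0 × 3600 + 22 × 60 + 49) = 1369.
Frame index = 1369 × 25 + 1 = 34226.

34226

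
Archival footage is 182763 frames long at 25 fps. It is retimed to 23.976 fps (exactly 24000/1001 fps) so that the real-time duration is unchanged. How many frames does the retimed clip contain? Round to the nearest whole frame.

Frames at target rate = 182763 × (24000/1001) / (25) = 25064640/143 ≈ 175277.203.
Nearest whole frame: 175277.

175277 frames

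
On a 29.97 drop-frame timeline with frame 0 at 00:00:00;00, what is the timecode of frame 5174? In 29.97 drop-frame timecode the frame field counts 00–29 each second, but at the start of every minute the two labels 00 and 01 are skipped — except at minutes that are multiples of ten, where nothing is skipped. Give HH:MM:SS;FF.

Each 10-minute DF block holds 10 × 60 × 30 − 9 × 2 = 17982 frames. 5174 ÷ 17982 → 0 full blocks, remainder 5174.
Within the partial block the first minute is 1800 frames and each further minute 1798, so 2 further minute boundaries passed. Total skipped labels = 18 × 0 + 2 × 2 = 4.
Non-drop label index = 5174 + 4 = 5178; at 30 labels/s that is 00:02:52:18, i.e. DF 00:02:52;18.

00:02:52;18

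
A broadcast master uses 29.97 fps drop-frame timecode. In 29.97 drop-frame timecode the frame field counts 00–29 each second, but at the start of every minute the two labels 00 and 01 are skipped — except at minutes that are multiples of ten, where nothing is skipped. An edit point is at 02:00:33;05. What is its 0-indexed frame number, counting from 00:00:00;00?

As if non-drop at 30 labels/s: (2 × 3600 + 0 × 60 + 33) × 30 + 5 = 216995.
Minute boundaries passed: 120; those not divisible by 10: 120 − 12 = 108; dropped labels = 2 × 108 = 216.
Actual frame index = 216995 − 216 = 216779.

216779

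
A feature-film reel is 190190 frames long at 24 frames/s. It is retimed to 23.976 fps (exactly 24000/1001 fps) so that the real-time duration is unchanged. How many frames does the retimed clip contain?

Target frames = source frames × (target rate / source rate) = 190190 × (24000/1001)/(24) = 190190 × 1000/1001 = 190000.

190000 frames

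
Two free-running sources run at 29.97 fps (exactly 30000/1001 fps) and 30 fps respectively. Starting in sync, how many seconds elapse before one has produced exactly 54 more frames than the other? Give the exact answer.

The gap grows by |30 − 30000/1001| = 30/1001 frames per second.
Time for a 54-frame gap: 54 ÷ (30/1001) = 1801.8 s.

1801.8 seconds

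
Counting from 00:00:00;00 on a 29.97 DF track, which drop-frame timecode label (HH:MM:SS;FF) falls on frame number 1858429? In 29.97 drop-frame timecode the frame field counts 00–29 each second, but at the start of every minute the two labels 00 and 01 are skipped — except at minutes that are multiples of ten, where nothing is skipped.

17:13:29;19

Each 10-minute DF block holds 10 × 60 × 30 − 9 × 2 = 17982 frames. 1858429 ÷ 17982 → 103 full blocks, remainder 6283.
Within the partial block the first minute is 1800 frames and each further minute 1798, so 3 further minute boundaries passed. Total skipped labels = 18 × 103 + 2 × 3 = 1860.
Non-drop label index = 1858429 + 1860 = 1860289; at 30 labels/s that is 17:13:29:19, i.e. DF 17:13:29;19.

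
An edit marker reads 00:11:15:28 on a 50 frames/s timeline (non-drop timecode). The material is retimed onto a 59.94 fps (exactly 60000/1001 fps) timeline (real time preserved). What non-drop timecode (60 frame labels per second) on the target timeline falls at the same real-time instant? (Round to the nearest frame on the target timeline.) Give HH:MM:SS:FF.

00:11:14:53

Source frame index: (0×3600 + 11×60 + 15) × 50 + 28 = 33778.
Real time: 33778 / (50) = 16889/25 s.
Target frame: (16889/25) × (60000/1001) = 40533600/1001 ≈ 40493.107 → 40493.
At 60 labels/s: frame 40493 → 00:11:14:53.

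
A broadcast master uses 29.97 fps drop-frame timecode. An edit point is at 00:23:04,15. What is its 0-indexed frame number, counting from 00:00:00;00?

Complete 10-minute blocks: 2, each 17982 frames → 35964.
Remaining 3 whole minutes in the current block: 1800 + 2 × 1798 = 5396 frames.
Within the current minute: 4 × 30 + 15 − 2 = 133 (labels ;00/;01 skipped at this minute). Total = 35964 + 5396 + 133 = 41493.

41493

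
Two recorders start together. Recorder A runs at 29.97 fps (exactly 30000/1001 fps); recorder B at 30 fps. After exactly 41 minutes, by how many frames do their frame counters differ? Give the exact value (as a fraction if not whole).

41 min = 2460 s.
A emits 30000/1001 × 2460 = 73800000/1001 frames; B emits 30 × 2460 = 73800.
Difference = 73800/1001 frames (≈ 73.7263); B is ahead of A.

73800/1001 frames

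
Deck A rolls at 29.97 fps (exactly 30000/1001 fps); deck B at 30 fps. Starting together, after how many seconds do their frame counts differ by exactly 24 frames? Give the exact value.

The gap grows by |30 − 30000/1001| = 30/1001 frames per second.
Time for a 24-frame gap: 24 ÷ (30/1001) = 800.8 s.

800.8 seconds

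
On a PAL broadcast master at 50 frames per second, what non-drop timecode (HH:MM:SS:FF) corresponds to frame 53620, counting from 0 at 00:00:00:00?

00:17:52:20

53620 ÷ 50 = 1072 full seconds, remainder 20 frames.
1072 s = 0 h 17 min 52 s.
Timecode: 00:17:52:20.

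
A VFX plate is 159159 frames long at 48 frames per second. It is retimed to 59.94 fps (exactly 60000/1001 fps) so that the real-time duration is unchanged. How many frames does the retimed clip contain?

Target frames = source frames × (target rate / source rate) = 159159 × (60000/1001)/(48) = 159159 × 1250/1001 = 198750.

198750 frames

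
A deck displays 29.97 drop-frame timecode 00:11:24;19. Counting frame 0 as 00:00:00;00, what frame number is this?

As if non-drop at 30 labels/s: (0 × 3600 + 11 × 60 + 24) × 30 + 19 = 20539.
Minute boundaries passed: 11; those not divisible by 10: 11 − 1 = 10; dropped labels = 2 × 10 = 20.
Actual frame index = 20539 − 20 = 20519.

20519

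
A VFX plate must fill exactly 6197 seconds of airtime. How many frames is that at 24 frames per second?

148728 frames

Frames = 6197 × 24 = 148728.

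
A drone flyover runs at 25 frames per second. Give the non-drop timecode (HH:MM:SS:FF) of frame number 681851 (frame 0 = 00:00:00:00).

681851 ÷ 25 = 27274 full seconds, remainder 1 frame.
27274 s = 7 h 34 min 34 s.
Timecode: 07:34:34:01.

07:34:34:01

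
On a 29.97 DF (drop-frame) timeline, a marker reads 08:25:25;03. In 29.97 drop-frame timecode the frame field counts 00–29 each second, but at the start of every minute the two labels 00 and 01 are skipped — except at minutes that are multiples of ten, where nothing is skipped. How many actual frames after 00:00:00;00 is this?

908843

Complete 10-minute blocks: 50, each 17982 frames → 899100.
Remaining 5 whole minutes in the current block: 1800 + 4 × 1798 = 8992 frames.
Within the current minute: 25 × 30 + 3 − 2 = 751 (labels ;00/;01 skipped at this minute). Total = 899100 + 8992 + 751 = 908843.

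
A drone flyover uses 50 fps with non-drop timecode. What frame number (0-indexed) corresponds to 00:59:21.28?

178078

Total seconds to the label: (0 × 3600 + 59 × 60 + 21) = 3561.
Frame index = 3561 × 50 + 28 = 178078.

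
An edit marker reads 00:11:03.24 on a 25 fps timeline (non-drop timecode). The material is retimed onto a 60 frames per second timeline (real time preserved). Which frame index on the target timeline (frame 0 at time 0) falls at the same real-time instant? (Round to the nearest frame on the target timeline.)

frame 39838

Source frame index: (0×3600 + 11×60 + 3) × 25 + 24 = 16599.
Real time: 16599 / (25) = 16599/25 s.
Target frame: (16599/25) × (60) = 199188/5 ≈ 39837.600 → 39838.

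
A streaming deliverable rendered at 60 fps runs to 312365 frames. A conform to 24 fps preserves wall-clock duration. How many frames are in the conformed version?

Target frames = source frames × (target rate / source rate) = 312365 × (24)/(60) = 312365 × 2/5 = 124946.

124946 frames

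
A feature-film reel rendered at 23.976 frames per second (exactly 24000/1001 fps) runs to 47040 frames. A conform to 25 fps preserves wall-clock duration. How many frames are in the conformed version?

49049 frames

Target frames = source frames × (target rate / source rate) = 47040 × (25)/(24000/1001) = 47040 × 1001/960 = 49049.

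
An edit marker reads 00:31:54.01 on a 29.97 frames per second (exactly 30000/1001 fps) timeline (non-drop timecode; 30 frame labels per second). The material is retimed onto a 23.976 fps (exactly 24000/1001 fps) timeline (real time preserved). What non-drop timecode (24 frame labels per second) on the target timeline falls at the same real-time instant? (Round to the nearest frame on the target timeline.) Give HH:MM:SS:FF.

00:31:54:01

Source frame index: (0×3600 + 31×60 + 54) × 30 + 1 = 57421.
Real time: 57421 / (30000/1001) = 57478421/30000 s.
Target frame: (57478421/30000) × (24000/1001) = 229684/5 ≈ 45936.800 → 45937.
At 24 labels/s: frame 45937 → 00:31:54:01.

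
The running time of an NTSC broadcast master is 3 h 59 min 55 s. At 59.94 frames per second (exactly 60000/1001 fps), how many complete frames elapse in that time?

862837 frames

3 h 59 min 55 s = 14395 s.
Frames = 14395 × 60000/1001 = 863700000/1001 ≈ 862837.1628.
Complete frames: 862837.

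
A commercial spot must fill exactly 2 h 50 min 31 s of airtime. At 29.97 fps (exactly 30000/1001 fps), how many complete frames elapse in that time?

306623 frames

2 h 50 min 31 s = 10231 s.
Frames = 10231 × 30000/1001 = 23610000/77 ≈ 306623.3766.
Complete frames: 306623.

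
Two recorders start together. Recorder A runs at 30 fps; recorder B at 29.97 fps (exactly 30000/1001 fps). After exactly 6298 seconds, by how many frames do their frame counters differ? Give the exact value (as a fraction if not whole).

188940/1001 frames

A emits 30 × 6298 = 188940 frames; B emits 30000/1001 × 6298 = 188940000/1001.
Difference = 188940/1001 frames (≈ 188.7512); B is behind A.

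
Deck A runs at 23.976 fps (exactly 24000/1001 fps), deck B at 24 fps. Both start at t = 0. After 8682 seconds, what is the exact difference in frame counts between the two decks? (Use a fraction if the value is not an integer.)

208368/1001 frames

A emits 24000/1001 × 8682 = 208368000/1001 frames; B emits 24 × 8682 = 208368.
Difference = 208368/1001 frames (≈ 208.1598); B is ahead of A.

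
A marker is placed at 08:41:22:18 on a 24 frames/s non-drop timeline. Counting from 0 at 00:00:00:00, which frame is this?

750786

Total seconds to the label: (8 × 3600 + 41 × 60 + 22) = 31282.
Frame index = 31282 × 24 + 18 = 750786.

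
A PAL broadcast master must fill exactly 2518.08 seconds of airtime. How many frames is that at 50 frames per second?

Frames = 2518.08 × 50 = 125904.

125904 frames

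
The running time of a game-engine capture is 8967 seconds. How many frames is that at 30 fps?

Frames = 8967 × 30 = 269010.

269010 frames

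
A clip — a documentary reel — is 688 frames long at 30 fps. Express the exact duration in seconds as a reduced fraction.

344/15 seconds

Running time = 688 ÷ (30) = 688 × 1/30 = 344/15 s.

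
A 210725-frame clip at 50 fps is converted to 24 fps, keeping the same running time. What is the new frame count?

Target frames = source frames × (target rate / source rate) = 210725 × (24)/(50) = 210725 × 12/25 = 101148.

101148 frames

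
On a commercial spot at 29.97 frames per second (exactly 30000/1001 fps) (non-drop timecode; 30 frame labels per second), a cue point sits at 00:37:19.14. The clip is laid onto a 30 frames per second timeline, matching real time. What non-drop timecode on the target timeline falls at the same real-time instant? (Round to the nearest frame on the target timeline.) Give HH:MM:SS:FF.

00:37:21:21

Source frame index: (0×3600 + 37×60 + 19) × 30 + 14 = 67184.
Real time: 67184 / (30000/1001) = 4203199/1875 s.
Target frame: (4203199/1875) × (30) = 8406398/125 ≈ 67251.184 → 67251.
At 30 labels/s: frame 67251 → 00:37:21:21.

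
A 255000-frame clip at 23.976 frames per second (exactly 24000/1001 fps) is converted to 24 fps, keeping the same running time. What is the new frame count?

Target frames = source frames × (target rate / source rate) = 255000 × (24)/(24000/1001) = 255000 × 1001/1000 = 255255.

255255 frames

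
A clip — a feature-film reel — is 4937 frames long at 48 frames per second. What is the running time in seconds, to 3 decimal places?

Running time = 4937 × 1/48 = 4937/48 s ≈ 102.854 s.

102.854 seconds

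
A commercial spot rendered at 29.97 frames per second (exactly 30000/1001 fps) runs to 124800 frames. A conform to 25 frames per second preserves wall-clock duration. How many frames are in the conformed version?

Target frames = source frames × (target rate / source rate) = 124800 × (25)/(30000/1001) = 124800 × 1001/1200 = 104104.

104104 frames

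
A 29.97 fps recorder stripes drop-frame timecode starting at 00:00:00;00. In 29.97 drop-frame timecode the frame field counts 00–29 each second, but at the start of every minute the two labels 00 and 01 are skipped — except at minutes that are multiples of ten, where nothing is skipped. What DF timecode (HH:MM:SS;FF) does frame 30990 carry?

00:17:14;02

Ten DF minutes hold 17982 frames, so frame 30990 lies in block 1 (frames 17982–35963) with 13008 frames into that block.
The block's first minute is 1800 frames and the rest 1798 each; 13008 frames reaches minute 7, so 1 × 18 + 7 × 2 = 32 labels have been skipped so far.
Adding those back, label number 30990 + 32 = 31022 at 30 labels/s is 1034 s + 2 f = 0 h 17 min 14 s frame 2, i.e. 00:17:14;02.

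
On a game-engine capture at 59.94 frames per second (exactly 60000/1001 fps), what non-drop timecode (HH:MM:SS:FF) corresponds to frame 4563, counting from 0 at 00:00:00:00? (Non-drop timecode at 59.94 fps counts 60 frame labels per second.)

00:01:16:03

4563 ÷ 60 = 76 full seconds, remainder 3 frames.
76 s = 0 h 1 min 16 s.
Timecode: 00:01:16:03.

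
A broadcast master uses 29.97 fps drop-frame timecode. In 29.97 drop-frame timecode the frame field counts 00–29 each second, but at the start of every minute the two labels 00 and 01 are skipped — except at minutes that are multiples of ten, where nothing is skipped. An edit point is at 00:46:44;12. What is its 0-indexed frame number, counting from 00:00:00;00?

84048

As if non-drop at 30 labels/s: (0 × 3600 + 46 × 60 + 44) × 30 + 12 = 84132.
Minute boundaries passed: 46; those not divisible by 10: 46 − 4 = 42; dropped labels = 2 × 42 = 84.
Actual frame index = 84132 − 84 = 84048.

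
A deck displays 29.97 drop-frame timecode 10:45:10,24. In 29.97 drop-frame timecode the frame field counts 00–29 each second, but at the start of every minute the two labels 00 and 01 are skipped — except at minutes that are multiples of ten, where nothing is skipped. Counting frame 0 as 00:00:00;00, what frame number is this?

As if non-drop at 30 labels/s: (10 × 3600 + 45 × 60 + 10) × 30 + 24 = 1161324.
Minute boundaries passed: 645; those not divisible by 10: 645 − 64 = 581; dropped labels = 2 × 581 = 1162.
Actual frame index = 1161324 − 1162 = 1160162.

1160162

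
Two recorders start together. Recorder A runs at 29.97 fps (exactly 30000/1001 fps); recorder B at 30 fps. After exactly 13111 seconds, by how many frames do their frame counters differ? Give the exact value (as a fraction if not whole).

56190/143 frames

A emits 30000/1001 × 13111 = 56190000/143 frames; B emits 30 × 13111 = 393330.
Difference = 56190/143 frames (≈ 392.9371); B is ahead of A.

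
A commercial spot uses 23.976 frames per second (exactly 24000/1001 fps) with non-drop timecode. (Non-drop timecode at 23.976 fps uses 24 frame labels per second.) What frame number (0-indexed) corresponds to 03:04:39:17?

265913

Total seconds to the label: (3 × 3600 + 4 × 60 + 39) = 11079.
Frame index = 11079 × 24 + 17 = 265913.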